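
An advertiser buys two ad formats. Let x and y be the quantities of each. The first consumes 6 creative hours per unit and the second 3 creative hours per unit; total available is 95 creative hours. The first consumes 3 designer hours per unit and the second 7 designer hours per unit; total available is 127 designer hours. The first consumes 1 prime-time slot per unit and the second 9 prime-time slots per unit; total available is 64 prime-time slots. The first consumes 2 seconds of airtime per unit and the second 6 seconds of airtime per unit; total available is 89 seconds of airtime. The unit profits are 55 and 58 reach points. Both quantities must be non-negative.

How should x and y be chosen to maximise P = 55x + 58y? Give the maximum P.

Feasible corners and P = 55x + 58y:
  (0, 0) → P = 0
  (0, 64/9) → P = 3712/9
  (95/6, 0) → P = 5225/6
  (13, 17/3) → P = 3131/3

x = 13, y = 17/3, maximum P = 3131/3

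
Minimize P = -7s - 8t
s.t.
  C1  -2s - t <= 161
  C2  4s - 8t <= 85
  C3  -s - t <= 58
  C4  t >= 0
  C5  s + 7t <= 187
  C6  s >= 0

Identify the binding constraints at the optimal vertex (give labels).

C2 and C5

Extreme points and P = -7s - 8t:
  (85/4, 0) → P = -595/4
  (697/12, 221/12) → P = -6647/12
  (0, 0) → P = 0
  (0, 187/7) → P = -1496/7

The minimum is at (697/12, 221/12). Substituting into each constraint, equality holds for C2 and C5; the remaining constraints have slack.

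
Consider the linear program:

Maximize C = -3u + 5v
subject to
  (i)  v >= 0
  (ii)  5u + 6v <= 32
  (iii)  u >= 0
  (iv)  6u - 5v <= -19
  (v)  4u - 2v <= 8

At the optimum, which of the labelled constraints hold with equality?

Feasible corners and C = -3u + 5v:
  (0, 16/3) → C = 80/3
  (46/61, 287/61) → C = 1297/61
  (0, 19/5) → C = 19

The maximum is at (0, 16/3). Substituting into each constraint, equality holds for (ii) and (iii); the remaining constraints have slack.

(ii) and (iii)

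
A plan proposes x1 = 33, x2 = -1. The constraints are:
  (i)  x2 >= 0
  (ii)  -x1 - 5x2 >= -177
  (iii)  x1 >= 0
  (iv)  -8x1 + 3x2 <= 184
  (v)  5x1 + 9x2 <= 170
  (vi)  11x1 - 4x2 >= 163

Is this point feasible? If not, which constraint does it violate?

Constraint (i): x2 = -1, which is not ≥ 0. All other constraints are satisfied.

not feasible — violates (i)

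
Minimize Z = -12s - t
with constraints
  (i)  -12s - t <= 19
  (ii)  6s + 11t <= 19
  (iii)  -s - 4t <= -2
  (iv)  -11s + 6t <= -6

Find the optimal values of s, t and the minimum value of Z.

Vertices and Z = -12s - t:
  (54/13, -7/13) → Z = -641/13
  (180/157, 173/157) → Z = -2333/157
  (18/25, 8/25) → Z = -224/25

The binding constraints are 6s + 11t = 19 and -s - 4t = -2.
Solving simultaneously gives s = 54/13, t = -7/13.

s = 54/13, t = -7/13, minimum Z = -641/13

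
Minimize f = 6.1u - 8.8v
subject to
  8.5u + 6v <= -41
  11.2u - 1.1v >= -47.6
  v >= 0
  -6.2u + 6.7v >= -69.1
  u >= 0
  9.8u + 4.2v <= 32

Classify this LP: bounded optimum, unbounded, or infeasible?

infeasible

The boundaries 8.5u + 6v = -41 and -6.2u + 6.7v = -69.1 meet at (2798/1883, -16831/1883), but that point violates v ≥ 0. Every candidate vertex is excluded by some other constraint, so the feasible region is empty.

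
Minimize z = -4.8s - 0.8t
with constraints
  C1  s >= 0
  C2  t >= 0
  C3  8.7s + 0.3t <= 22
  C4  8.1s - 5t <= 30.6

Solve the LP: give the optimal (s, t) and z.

s = 0, t = 220/3, minimum z = -176/3

Feasible corners and z = -4.8s - 0.8t:
  (0, 0) → z = 0
  (0, 220/3) → z = -176/3
  (220/87, 0) → z = -352/29

The optimum lies where s = 0 and 8.7s + 0.3t = 22.
Solving simultaneously gives s = 0, t = 220/3.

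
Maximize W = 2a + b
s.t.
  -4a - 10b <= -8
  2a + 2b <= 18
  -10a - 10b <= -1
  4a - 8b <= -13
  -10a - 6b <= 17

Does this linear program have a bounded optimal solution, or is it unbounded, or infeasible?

Feasible corners and W = 2a + b:
  (-7/6, 19/15) → W = -16/15
  (-11/12, 7/6) → W = -2/3
  (59/12, 49/12) → W = 167/12
  (-71/4, 107/4) → W = -35/4
  (-22/5, 9/2) → W = -43/10
The feasible region has finitely many vertices and no improving ray; the maximum is 167/12 at (59/12, 49/12).

bounded optimum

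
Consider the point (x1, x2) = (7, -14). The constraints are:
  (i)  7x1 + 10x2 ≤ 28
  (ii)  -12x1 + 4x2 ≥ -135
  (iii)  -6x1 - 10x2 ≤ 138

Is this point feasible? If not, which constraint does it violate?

Constraint (ii): -12x1 + 4x2 = -140, which is not ≥ -135. All other constraints are satisfied.

not feasible — violates (ii)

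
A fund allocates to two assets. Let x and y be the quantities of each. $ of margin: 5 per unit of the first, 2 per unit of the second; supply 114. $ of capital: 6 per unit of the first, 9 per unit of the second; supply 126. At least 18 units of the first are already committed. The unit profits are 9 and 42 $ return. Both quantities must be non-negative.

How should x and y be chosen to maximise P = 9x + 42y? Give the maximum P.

Vertices and P = 9x + 42y:
  (21, 0) → P = 189
  (18, 0) → P = 162
  (18, 2) → P = 246

x = 18, y = 2, maximum P = 246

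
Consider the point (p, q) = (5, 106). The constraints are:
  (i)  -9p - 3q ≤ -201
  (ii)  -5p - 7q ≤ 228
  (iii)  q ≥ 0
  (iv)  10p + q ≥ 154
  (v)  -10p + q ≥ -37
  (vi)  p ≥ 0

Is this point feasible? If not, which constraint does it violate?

feasible

(i): -363 ≤ -201 ✓
(ii): -767 ≤ 228 ✓
(iii): 106 ≥ 0 ✓
(iv): 156 ≥ 154 ✓
(v): 56 ≥ -37 ✓
(vi): 5 ≥ 0 ✓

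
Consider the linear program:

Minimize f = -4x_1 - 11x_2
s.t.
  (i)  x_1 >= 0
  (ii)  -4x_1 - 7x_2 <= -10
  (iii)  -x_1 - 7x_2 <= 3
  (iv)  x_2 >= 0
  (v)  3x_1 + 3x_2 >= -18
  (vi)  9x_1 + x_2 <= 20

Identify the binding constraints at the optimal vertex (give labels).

(i) and (vi)

Feasible corners and f = -4x_1 - 11x_2:
  (0, 10/7) → f = -110/7
  (0, 20) → f = -220
  (130/59, 10/59) → f = -630/59

The minimum is at (0, 20). Substituting into each constraint, equality holds for (i) and (vi); the remaining constraints have slack.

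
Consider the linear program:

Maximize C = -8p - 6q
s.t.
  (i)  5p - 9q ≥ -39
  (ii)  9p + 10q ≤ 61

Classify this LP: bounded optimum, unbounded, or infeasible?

unbounded

From the feasible point (159/131, 656/131), moving in the direction (-9, -5) keeps every constraint satisfied while C increases without bound.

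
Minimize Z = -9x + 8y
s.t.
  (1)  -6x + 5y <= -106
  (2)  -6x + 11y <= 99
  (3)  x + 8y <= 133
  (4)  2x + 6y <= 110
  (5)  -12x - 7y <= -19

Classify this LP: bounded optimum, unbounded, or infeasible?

From the feasible point (593/23, 224/23), moving in the direction (7, -12) keeps every constraint satisfied while Z decreases without bound.

unbounded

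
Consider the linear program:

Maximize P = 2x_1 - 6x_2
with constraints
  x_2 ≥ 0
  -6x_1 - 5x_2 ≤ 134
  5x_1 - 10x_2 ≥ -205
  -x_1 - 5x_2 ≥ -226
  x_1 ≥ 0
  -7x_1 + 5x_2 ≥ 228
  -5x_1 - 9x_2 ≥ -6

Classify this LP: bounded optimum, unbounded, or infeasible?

infeasible

The boundaries x_2 = 0 and x_1 = 0 meet at (0, 0), but that point violates -7x_1 + 5x_2 ≥ 228. Every candidate vertex is excluded by some other constraint, so the feasible region is empty.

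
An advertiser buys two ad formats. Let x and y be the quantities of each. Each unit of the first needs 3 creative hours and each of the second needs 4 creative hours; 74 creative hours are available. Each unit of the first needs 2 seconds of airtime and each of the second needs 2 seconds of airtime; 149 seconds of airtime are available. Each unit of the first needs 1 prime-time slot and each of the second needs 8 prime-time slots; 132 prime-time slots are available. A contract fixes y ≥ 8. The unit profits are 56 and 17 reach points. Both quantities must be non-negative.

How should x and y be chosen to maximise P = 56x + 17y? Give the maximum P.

x = 14, y = 8, maximum P = 920

Feasible corners and P = 56x + 17y:
  (0, 33/2) → P = 561/2
  (0, 8) → P = 136
  (16/5, 161/10) → P = 4529/10
  (14, 8) → P = 920

At the optimal vertex, 3x + 4y = 74 and y = 8.
Solving simultaneously gives x = 14, y = 8.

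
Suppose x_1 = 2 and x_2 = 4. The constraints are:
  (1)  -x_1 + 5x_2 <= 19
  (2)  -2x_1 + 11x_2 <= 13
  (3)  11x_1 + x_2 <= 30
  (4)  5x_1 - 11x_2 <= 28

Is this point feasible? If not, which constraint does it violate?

Constraint (2): -2x_1 + 11x_2 = 40, which is not ≤ 13. All other constraints are satisfied.

not feasible — violates (2)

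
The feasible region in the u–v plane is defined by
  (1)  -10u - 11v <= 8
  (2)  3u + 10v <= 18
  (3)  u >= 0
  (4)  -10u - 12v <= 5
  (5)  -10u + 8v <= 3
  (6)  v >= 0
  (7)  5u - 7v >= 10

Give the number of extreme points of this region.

3

Intersecting each pair of boundary lines and keeping only the points that satisfy every inequality leaves:
  (6, 0)
  (226/71, 60/71)
  (2, 0)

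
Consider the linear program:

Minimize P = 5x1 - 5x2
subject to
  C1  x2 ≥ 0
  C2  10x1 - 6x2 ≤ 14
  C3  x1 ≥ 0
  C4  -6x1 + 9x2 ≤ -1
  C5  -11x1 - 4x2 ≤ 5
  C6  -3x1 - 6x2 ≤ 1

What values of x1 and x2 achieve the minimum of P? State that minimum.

x1 = 1/6, x2 = 0, minimum P = 5/6

Corner points and P = 5x1 - 5x2:
  (7/5, 0) → P = 7
  (1/6, 0) → P = 5/6
  (20/9, 37/27) → P = 115/27

At the optimal vertex, x2 = 0 and -6x1 + 9x2 = -1.
Solving simultaneously gives x1 = 1/6, x2 = 0.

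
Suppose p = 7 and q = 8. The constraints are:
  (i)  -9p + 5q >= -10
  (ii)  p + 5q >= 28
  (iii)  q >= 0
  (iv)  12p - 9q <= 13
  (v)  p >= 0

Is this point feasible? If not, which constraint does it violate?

Constraint (i): -9p + 5q = -23, which is not ≥ -10. All other constraints are satisfied.

not feasible — violates (i)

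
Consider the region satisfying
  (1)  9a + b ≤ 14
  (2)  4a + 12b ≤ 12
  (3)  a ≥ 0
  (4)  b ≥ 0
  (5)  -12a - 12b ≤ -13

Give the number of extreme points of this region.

4

Intersecting each pair of boundary lines and keeping only the points that satisfy every inequality leaves:
  (3/2, 1/2)
  (14/9, 0)
  (1/8, 23/24)
  (13/12, 0)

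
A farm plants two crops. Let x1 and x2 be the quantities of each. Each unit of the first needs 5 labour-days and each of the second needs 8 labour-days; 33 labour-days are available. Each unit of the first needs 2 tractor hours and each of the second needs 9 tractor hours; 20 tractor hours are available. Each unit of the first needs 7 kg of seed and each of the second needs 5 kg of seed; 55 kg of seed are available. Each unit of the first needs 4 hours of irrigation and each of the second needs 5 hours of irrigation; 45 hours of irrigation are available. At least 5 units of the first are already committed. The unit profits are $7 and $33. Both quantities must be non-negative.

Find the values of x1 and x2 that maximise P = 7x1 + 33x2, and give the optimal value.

Vertices and P = 7x1 + 33x2:
  (33/5, 0) → P = 231/5
  (5, 0) → P = 35
  (5, 1) → P = 68

x1 = 5, x2 = 1, maximum P = 68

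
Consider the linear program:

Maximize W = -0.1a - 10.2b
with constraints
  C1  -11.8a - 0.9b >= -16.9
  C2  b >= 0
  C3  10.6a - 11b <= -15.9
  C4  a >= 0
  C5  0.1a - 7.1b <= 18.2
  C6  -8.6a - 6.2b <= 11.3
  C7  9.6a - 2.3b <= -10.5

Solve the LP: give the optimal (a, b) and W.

The binding constraints are a = 0 and 9.6a - 2.3b = -10.5.
Solving simultaneously gives a = 0, b = 105/23.

a = 0, b = 105/23, maximum W = -1071/23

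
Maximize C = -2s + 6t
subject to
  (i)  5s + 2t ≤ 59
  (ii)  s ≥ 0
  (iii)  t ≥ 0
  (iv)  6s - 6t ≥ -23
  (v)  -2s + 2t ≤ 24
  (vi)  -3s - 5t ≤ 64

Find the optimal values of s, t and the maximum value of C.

Extreme points and C = -2s + 6t:
  (59/5, 0) → C = -118/5
  (22/3, 67/6) → C = 157/3
  (0, 0) → C = 0
  (0, 23/6) → C = 23

The binding constraints are 5s + 2t = 59 and 6s - 6t = -23.
Solving simultaneously gives s = 22/3, t = 67/6.

s = 22/3, t = 67/6, maximum C = 157/3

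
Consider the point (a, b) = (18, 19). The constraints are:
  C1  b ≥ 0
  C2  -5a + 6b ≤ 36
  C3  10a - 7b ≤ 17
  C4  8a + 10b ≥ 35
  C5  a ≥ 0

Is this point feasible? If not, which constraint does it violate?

not feasible — violates C3

Constraint C3: 10a - 7b = 47, which is not ≤ 17. All other constraints are satisfied.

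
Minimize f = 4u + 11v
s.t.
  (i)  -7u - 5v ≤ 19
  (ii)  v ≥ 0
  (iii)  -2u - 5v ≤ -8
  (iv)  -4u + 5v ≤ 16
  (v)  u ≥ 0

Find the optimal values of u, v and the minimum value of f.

u = 4, v = 0, minimum f = 16

The feasible region is unbounded (it extends along (5, 4), (1, 0)), but f strictly increases along every unbounded feasible direction, so there is no improving ray and the minimum is attained at a vertex.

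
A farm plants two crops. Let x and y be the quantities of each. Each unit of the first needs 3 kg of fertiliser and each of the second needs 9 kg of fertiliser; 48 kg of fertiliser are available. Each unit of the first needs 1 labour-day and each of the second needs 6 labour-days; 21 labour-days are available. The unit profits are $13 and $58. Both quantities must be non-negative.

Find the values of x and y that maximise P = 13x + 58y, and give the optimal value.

x = 11, y = 5/3, maximum P = 719/3

The optimum lies where 3x + 9y = 48 and x + 6y = 21.
Solving simultaneously gives x = 11, y = 5/3.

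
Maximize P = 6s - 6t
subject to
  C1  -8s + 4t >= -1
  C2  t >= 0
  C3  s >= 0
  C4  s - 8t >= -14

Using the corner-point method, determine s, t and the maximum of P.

s = 1/8, t = 0, maximum P = 3/4

Corner points and P = 6s - 6t:
  (1/8, 0) → P = 3/4
  (16/15, 113/60) → P = -49/10
  (0, 0) → P = 0
  (0, 7/4) → P = -21/2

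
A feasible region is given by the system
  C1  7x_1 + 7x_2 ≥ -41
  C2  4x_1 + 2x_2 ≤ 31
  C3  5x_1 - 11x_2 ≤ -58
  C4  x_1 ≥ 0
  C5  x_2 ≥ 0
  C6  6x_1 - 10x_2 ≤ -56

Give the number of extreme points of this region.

3

Intersecting each pair of boundary lines and keeping only the points that satisfy every inequality leaves:
  (0, 31/2)
  (99/26, 205/26)
  (0, 28/5)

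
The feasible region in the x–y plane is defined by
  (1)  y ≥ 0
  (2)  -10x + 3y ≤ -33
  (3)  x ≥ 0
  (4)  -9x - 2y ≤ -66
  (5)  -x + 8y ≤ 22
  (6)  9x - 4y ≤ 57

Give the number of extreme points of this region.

Intersecting each pair of boundary lines and keeping only the points that satisfy every inequality leaves:
  (242/37, 132/37)
  (7, 3/2)
  (8, 15/4)

3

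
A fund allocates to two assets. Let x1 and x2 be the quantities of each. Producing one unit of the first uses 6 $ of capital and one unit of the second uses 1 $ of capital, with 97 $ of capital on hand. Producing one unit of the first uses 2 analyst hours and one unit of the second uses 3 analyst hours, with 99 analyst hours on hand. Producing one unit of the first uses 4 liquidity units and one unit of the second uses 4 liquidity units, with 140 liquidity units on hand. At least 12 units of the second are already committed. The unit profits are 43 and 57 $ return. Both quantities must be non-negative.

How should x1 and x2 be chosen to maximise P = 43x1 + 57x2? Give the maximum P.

x1 = 6, x2 = 29, maximum P = 1911

Feasible corners and P = 43x1 + 57x2:
  (0, 33) → P = 1881
  (0, 12) → P = 684
  (62/5, 113/5) → P = 9107/5
  (85/6, 12) → P = 7759/6
  (6, 29) → P = 1911

At the optimal vertex, 2x1 + 3x2 = 99 and 4x1 + 4x2 = 140.
Solving simultaneously gives x1 = 6, x2 = 29.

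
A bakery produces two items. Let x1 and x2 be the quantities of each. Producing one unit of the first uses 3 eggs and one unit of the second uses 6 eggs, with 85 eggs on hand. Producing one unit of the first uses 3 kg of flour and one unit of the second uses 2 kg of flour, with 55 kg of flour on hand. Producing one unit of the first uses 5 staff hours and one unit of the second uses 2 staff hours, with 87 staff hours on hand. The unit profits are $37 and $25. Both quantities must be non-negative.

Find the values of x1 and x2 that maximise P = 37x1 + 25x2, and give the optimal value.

Vertices and P = 37x1 + 25x2:
  (0, 0) → P = 0
  (0, 85/6) → P = 2125/6
  (87/5, 0) → P = 3219/5
  (40/3, 15/2) → P = 4085/6
  (16, 7/2) → P = 1359/2

x1 = 40/3, x2 = 15/2, maximum P = 4085/6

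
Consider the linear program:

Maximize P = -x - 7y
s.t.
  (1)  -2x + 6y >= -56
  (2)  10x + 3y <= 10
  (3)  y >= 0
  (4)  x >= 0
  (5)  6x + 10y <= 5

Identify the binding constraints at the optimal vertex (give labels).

(3) and (4)

Feasible corners and P = -x - 7y:
  (0, 0) → P = 0
  (5/6, 0) → P = -5/6
  (0, 1/2) → P = -7/2

The maximum is at (0, 0). Substituting into each constraint, equality holds for (3) and (4); the remaining constraints have slack.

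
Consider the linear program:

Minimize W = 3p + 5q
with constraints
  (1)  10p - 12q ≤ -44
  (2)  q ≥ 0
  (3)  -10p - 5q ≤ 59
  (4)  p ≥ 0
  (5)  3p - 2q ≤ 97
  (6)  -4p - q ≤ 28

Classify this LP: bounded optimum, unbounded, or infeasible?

Feasible corners and W = 3p + 5q:
  (0, 11/3) → W = 55/3
  (313/4, 551/8) → W = 4633/8
The feasible region has finitely many vertices and no improving ray; the minimum is 55/3 at (0, 11/3).

bounded optimum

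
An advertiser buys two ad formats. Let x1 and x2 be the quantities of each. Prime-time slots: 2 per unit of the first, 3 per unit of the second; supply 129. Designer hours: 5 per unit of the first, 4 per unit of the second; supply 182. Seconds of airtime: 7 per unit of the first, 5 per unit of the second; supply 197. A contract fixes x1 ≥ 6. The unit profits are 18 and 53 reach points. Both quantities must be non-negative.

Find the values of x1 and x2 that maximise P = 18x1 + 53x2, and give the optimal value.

Vertices and P = 18x1 + 53x2:
  (197/7, 0) → P = 3546/7
  (6, 0) → P = 108
  (6, 31) → P = 1751

At the optimal vertex, 7x1 + 5x2 = 197 and x1 = 6.
Solving simultaneously gives x1 = 6, x2 = 31.

x1 = 6, x2 = 31, maximum P = 1751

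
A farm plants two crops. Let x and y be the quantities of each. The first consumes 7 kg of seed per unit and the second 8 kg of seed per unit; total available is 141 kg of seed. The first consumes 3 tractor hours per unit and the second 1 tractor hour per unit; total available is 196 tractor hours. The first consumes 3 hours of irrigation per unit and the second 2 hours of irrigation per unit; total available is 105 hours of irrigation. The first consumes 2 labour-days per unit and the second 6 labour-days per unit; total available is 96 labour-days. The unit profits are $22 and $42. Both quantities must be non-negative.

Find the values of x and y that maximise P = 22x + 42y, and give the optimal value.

x = 3, y = 15, maximum P = 696

Vertices and P = 22x + 42y:
  (0, 0) → P = 0
  (0, 16) → P = 672
  (141/7, 0) → P = 3102/7
  (3, 15) → P = 696

The binding constraints are 7x + 8y = 141 and 2x + 6y = 96.
Solving simultaneously gives x = 3, y = 15.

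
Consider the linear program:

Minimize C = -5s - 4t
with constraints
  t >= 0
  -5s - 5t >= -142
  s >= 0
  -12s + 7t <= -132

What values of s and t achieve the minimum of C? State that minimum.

s = 142/5, t = 0, minimum C = -142

Feasible corners and C = -5s - 4t:
  (142/5, 0) → C = -142
  (11, 0) → C = -55
  (1654/95, 1044/95) → C = -12446/95

The optimum lies where t = 0 and -5s - 5t = -142.
Solving simultaneously gives s = 142/5, t = 0.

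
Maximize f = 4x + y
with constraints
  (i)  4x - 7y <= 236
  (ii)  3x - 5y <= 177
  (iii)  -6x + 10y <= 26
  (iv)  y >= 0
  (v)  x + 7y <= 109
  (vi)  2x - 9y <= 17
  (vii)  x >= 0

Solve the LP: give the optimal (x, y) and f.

Feasible corners and f = 4x + y:
  (227/13, 170/13) → f = 1078/13
  (0, 13/5) → f = 13/5
  (17/2, 0) → f = 34
  (0, 0) → f = 0
  (1100/23, 201/23) → f = 4601/23

The optimum lies where x + 7y = 109 and 2x - 9y = 17.
Solving simultaneously gives x = 1100/23, y = 201/23.

x = 1100/23, y = 201/23, maximum f = 4601/23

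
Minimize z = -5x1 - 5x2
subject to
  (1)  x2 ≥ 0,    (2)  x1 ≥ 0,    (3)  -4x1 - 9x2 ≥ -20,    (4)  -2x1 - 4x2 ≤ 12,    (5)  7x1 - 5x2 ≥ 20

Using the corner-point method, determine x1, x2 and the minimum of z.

x1 = 5, x2 = 0, minimum z = -25

Feasible corners and z = -5x1 - 5x2:
  (5, 0) → z = -25
  (20/7, 0) → z = -100/7
  (280/83, 60/83) → z = -1700/83

The optimum lies where x2 = 0 and -4x1 - 9x2 = -20.
Solving simultaneously gives x1 = 5, x2 = 0.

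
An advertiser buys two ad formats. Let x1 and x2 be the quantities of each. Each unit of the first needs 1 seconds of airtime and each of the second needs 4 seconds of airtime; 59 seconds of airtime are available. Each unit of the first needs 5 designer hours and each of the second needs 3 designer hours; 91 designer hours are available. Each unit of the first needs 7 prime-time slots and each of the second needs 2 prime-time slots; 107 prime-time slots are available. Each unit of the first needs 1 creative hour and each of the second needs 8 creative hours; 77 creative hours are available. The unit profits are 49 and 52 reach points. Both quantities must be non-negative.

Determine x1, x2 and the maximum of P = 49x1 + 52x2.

Vertices and P = 49x1 + 52x2:
  (0, 0) → P = 0
  (0, 77/8) → P = 1001/2
  (107/7, 0) → P = 749
  (13, 8) → P = 1053

The binding constraints are 7x1 + 2x2 = 107 and x1 + 8x2 = 77.
Solving simultaneously gives x1 = 13, x2 = 8.

x1 = 13, x2 = 8, maximum P = 1053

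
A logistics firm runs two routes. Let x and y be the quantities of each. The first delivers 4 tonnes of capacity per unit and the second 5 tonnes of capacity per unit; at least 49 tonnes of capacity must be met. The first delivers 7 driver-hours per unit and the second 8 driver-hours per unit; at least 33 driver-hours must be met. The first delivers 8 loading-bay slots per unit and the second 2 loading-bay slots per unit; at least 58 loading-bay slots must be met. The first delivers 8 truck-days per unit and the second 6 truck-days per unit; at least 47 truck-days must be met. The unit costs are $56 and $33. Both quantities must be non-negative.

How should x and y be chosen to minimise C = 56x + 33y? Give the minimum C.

Extreme points and C = 56x + 33y:
  (0, 29) → C = 957
  (49/4, 0) → C = 686
  (6, 5) → C = 501
The feasible region is unbounded (it extends along (0, 1), (1, 0)), but C strictly increases along every unbounded feasible direction, so there is no improving ray and the minimum is attained at a vertex.

At the optimal vertex, 4x + 5y = 49 and 8x + 2y = 58.
Solving simultaneously gives x = 6, y = 5.

x = 6, y = 5, minimum C = 501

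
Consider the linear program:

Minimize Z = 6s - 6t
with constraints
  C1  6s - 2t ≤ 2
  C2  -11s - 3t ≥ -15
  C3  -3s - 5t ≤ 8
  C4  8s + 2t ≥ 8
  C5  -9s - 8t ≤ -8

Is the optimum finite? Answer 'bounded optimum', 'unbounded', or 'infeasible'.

bounded optimum

Extreme points and Z = 6s - 6t:
  (9/10, 17/10) → Z = -24/5
  (5/7, 8/7) → Z = -18/7
  (-3, 16) → Z = -114
The feasible region has finitely many vertices and no improving ray; the minimum is -114 at (-3, 16).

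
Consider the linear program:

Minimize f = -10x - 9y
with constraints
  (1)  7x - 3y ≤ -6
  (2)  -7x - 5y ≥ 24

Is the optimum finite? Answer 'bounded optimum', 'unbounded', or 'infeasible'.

unbounded

From the feasible point (-51/28, -9/4), moving in the direction (-5, 7) keeps every constraint satisfied while f decreases without bound.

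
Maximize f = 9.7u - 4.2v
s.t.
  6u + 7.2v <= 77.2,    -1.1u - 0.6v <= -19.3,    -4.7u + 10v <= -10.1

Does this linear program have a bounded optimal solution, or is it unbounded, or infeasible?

From the feasible point (193/9, -193/27), moving in the direction (7.2, -6) keeps every constraint satisfied while f increases without bound.

unbounded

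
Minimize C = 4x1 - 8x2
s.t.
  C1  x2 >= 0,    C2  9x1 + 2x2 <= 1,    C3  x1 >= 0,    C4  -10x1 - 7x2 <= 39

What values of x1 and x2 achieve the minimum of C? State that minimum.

x1 = 0, x2 = 1/2, minimum C = -4

At the optimal vertex, 9x1 + 2x2 = 1 and x1 = 0.
Solving simultaneously gives x1 = 0, x2 = 1/2.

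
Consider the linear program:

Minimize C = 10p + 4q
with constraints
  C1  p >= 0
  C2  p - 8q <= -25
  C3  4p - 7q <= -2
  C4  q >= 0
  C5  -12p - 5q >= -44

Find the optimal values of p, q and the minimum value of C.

p = 0, q = 25/8, minimum C = 25/2

Corner points and C = 10p + 4q:
  (0, 25/8) → C = 25/2
  (0, 44/5) → C = 176/5
  (227/101, 344/101) → C = 3646/101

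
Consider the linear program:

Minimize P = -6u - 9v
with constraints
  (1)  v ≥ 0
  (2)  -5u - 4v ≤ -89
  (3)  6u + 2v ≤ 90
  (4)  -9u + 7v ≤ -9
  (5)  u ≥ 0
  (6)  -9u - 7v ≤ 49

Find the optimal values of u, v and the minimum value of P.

u = 54/5, v = 63/5, minimum P = -891/5

Corner points and P = -6u - 9v:
  (13, 6) → P = -132
  (659/71, 756/71) → P = -10758/71
  (54/5, 63/5) → P = -891/5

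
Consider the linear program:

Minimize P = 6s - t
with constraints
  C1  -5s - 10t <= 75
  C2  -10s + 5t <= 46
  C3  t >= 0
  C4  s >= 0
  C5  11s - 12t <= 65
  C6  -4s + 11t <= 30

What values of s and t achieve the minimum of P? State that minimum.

s = 0, t = 30/11, minimum P = -30/11

Vertices and P = 6s - t:
  (0, 0) → P = 0
  (65/11, 0) → P = 390/11
  (0, 30/11) → P = -30/11
  (1075/73, 590/73) → P = 5860/73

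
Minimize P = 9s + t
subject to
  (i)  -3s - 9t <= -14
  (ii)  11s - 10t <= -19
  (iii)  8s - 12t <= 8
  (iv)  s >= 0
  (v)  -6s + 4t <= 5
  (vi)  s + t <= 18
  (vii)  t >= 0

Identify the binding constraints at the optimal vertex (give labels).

(ii) and (v)

Vertices and P = 9s + t:
  (13/8, 59/16) → P = 293/16
  (23/3, 31/3) → P = 238/3
  (67/10, 113/10) → P = 358/5

The minimum is at (13/8, 59/16). Substituting into each constraint, equality holds for (ii) and (v); the remaining constraints have slack.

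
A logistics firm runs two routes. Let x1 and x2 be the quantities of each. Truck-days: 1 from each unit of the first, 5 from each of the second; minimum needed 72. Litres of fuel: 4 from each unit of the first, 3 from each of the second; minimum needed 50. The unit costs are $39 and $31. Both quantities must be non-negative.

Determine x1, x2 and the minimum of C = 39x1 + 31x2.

Vertices and C = 39x1 + 31x2:
  (0, 50/3) → C = 1550/3
  (72, 0) → C = 2808
  (2, 14) → C = 512
The feasible region is unbounded (it extends along (0, 1), (1, 0)), but C strictly increases along every unbounded feasible direction, so there is no improving ray and the minimum is attained at a vertex.

x1 = 2, x2 = 14, minimum C = 512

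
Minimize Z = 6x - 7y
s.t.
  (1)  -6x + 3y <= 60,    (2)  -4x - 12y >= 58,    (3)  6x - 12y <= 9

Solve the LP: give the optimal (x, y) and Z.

Feasible corners and Z = 6x - 7y:
  (-149/14, -9/7) → Z = -384/7
  (-83/6, -23/3) → Z = -88/3
  (-49/10, -16/5) → Z = -7

x = -149/14, y = -9/7, minimum Z = -384/7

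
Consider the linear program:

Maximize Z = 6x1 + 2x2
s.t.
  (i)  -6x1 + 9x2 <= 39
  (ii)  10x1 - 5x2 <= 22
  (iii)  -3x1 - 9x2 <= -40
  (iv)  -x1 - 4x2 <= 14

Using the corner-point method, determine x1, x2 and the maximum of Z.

Extreme points and Z = 6x1 + 2x2:
  (131/20, 87/10) → Z = 567/10
  (1/9, 119/27) → Z = 256/27
  (398/105, 334/105) → Z = 3056/105

x1 = 131/20, x2 = 87/10, maximum Z = 567/10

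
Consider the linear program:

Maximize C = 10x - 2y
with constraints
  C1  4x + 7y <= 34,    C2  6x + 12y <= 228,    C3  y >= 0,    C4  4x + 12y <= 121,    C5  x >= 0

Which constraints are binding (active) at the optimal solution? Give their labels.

Feasible corners and C = 10x - 2y:
  (17/2, 0) → C = 85
  (0, 34/7) → C = -68/7
  (0, 0) → C = 0

The maximum is at (17/2, 0). Substituting into each constraint, equality holds for C1 and C3; the remaining constraints have slack.

C1 and C3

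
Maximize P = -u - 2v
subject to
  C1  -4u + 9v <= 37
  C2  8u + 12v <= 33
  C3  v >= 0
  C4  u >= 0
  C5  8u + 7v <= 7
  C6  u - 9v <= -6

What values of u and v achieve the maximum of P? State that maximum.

Extreme points and P = -u - 2v:
  (0, 1) → P = -2
  (0, 2/3) → P = -4/3
  (21/79, 55/79) → P = -131/79

u = 0, v = 2/3, maximum P = -4/3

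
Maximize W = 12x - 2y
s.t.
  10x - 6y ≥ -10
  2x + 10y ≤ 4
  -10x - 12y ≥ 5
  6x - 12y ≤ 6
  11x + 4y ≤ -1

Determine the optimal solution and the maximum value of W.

Vertices and W = 12x - 2y:
  (-5/6, 5/18) → W = -95/9
  (-13/7, -10/7) → W = -136/7
  (1/16, -15/32) → W = 27/16

The binding constraints are -10x - 12y = 5 and 6x - 12y = 6.
Solving simultaneously gives x = 1/16, y = -15/32.

x = 1/16, y = -15/32, maximum W = 27/16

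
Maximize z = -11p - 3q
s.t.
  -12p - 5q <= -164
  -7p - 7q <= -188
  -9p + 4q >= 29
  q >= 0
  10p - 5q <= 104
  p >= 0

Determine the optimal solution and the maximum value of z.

The feasible region is unbounded (it extends along (0, 1), (4, 9)), but z strictly decreases along every unbounded feasible direction, so there is no improving ray and the maximum is attained at a vertex.

p = 0, q = 164/5, maximum z = -492/5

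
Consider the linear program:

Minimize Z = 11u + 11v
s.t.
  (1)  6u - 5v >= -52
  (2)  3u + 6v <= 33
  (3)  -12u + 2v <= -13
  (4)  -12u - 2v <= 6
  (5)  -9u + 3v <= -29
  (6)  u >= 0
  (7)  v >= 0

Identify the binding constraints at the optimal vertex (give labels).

(5) and (7)

Extreme points and Z = 11u + 11v:
  (13/3, 10/3) → Z = 253/3
  (11, 0) → Z = 121
  (29/9, 0) → Z = 319/9

The minimum is at (29/9, 0). Substituting into each constraint, equality holds for (5) and (7); the remaining constraints have slack.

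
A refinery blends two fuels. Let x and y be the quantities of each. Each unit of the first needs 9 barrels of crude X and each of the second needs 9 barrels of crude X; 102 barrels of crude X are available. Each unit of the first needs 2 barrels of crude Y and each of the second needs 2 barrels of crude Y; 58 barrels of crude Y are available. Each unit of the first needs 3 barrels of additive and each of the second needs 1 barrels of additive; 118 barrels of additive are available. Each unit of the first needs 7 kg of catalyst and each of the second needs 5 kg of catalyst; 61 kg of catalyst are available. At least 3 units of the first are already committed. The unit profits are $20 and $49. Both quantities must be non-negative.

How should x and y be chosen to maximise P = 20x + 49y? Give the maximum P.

x = 3, y = 8, maximum P = 452

Corner points and P = 20x + 49y:
  (61/7, 0) → P = 1220/7
  (3, 0) → P = 60
  (3, 8) → P = 452

The binding constraints are 7x + 5y = 61 and x = 3.
Solving simultaneously gives x = 3, y = 8.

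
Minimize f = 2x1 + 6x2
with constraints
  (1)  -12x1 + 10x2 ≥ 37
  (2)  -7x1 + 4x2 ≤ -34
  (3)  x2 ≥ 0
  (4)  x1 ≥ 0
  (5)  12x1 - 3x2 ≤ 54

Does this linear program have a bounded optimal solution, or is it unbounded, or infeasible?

The boundaries -12x1 + 10x2 = 37 and -7x1 + 4x2 = -34 meet at (244/11, 667/22), but that point violates 12x1 - 3x2 ≤ 54. Every candidate vertex is excluded by some other constraint, so the feasible region is empty.

infeasible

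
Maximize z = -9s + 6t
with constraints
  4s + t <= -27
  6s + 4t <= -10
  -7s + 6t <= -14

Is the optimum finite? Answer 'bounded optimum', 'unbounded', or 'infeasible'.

unbounded

From the feasible point (-148/31, -245/31), moving in the direction (-6, -7) keeps every constraint satisfied while z increases without bound.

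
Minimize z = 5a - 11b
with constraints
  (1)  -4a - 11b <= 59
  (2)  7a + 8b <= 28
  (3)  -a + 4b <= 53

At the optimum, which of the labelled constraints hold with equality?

Corner points and z = 5a - 11b:
  (52/3, -35/3) → z = 215
  (-91/3, 17/3) → z = -214
  (-26/3, 133/12) → z = -661/4

The minimum is at (-91/3, 17/3). Substituting into each constraint, equality holds for (1) and (3); the remaining constraints have slack.

(1) and (3)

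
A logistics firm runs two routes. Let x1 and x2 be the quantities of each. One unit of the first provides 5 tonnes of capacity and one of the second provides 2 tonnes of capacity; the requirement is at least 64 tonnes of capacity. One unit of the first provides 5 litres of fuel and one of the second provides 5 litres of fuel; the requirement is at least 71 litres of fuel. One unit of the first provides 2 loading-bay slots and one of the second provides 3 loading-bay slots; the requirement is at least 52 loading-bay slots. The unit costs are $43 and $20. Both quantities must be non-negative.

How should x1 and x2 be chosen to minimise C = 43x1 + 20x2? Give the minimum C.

Extreme points and C = 43x1 + 20x2:
  (0, 32) → C = 640
  (26, 0) → C = 1118
  (8, 12) → C = 584
The feasible region is unbounded (it extends along (0, 1), (1, 0)), but C strictly increases along every unbounded feasible direction, so there is no improving ray and the minimum is attained at a vertex.

x1 = 8, x2 = 12, minimum C = 584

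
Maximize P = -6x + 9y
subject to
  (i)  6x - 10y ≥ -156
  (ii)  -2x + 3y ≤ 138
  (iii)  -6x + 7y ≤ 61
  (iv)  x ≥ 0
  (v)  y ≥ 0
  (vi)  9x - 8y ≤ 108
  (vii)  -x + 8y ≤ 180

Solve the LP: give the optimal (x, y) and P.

Corner points and P = -6x + 9y:
  (0, 61/7) → P = 549/7
  (772/41, 1019/41) → P = 4539/41
  (0, 0) → P = 0
  (12, 0) → P = -72
  (36, 27) → P = 27

The optimum lies where -6x + 7y = 61 and -x + 8y = 180.
Solving simultaneously gives x = 772/41, y = 1019/41.

x = 772/41, y = 1019/41, maximum P = 4539/41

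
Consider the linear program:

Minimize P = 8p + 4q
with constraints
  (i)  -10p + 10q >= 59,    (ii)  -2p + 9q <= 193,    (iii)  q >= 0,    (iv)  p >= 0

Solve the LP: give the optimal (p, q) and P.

p = 0, q = 59/10, minimum P = 118/5

Corner points and P = 8p + 4q:
  (1399/70, 906/35) → P = 1844/7
  (0, 59/10) → P = 118/5
  (0, 193/9) → P = 772/9

The optimum lies where -10p + 10q = 59 and p = 0.
Solving simultaneously gives p = 0, q = 59/10.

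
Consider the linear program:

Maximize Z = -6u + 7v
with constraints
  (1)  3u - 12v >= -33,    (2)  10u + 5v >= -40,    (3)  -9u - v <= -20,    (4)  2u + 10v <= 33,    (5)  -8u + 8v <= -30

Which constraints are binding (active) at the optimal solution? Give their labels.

Extreme points and Z = -6u + 7v:
  (4, -16) → Z = -136
  (19/8, -11/8) → Z = -191/8
  (47/8, 17/8) → Z = -163/8
The feasible region is unbounded (it extends along (5, -1), (1, -2)), but Z strictly decreases along every unbounded feasible direction, so there is no improving ray and the maximum is attained at a vertex.

The maximum is at (47/8, 17/8). Substituting into each constraint, equality holds for (4) and (5); the remaining constraints have slack.

(4) and (5)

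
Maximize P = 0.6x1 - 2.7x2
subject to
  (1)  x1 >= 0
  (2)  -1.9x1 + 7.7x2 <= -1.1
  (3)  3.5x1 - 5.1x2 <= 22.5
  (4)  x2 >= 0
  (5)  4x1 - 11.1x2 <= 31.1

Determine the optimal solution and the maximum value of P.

x1 = 45/7, x2 = 0, maximum P = 27/7

Feasible corners and P = 0.6x1 - 2.7x2:
  (8382/863, 1945/863) → P = -2223/8630
  (11/19, 0) → P = 33/95
  (45/7, 0) → P = 27/7

The binding constraints are 3.5x1 - 5.1x2 = 22.5 and x2 = 0.
Solving simultaneously gives x1 = 45/7, x2 = 0.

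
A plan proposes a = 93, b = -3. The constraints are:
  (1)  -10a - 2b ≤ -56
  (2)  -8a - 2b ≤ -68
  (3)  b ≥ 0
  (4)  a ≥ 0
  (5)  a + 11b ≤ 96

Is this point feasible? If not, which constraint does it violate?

not feasible — violates (3)

Constraint (3): b = -3, which is not ≥ 0. All other constraints are satisfied.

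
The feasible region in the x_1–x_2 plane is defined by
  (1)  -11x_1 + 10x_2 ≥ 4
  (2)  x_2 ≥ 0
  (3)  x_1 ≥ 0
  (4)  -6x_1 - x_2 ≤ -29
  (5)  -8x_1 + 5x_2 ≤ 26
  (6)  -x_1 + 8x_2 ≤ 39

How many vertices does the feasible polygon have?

Pairwise boundary intersections that survive every other constraint:
  (286/71, 343/71)
  (179/39, 425/78)
  (193/49, 263/49)

3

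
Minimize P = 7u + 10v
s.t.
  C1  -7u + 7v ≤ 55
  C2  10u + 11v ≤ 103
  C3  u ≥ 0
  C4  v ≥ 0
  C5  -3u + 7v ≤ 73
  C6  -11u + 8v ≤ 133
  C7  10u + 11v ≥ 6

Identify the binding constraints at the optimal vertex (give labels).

Extreme points and P = 7u + 10v:
  (116/147, 1271/147) → P = 13522/147
  (0, 55/7) → P = 550/7
  (103/10, 0) → P = 721/10
  (0, 6/11) → P = 60/11
  (3/5, 0) → P = 21/5

The minimum is at (3/5, 0). Substituting into each constraint, equality holds for C4 and C7; the remaining constraints have slack.

C4 and C7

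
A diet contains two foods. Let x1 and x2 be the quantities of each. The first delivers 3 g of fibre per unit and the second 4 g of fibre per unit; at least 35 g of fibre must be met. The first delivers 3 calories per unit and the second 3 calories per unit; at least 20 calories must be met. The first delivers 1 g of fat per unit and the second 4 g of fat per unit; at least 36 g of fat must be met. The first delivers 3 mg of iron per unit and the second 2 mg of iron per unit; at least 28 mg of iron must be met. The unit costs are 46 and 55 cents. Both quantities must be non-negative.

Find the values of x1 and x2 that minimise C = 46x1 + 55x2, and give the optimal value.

x1 = 4, x2 = 8, minimum C = 624

Feasible corners and C = 46x1 + 55x2:
  (0, 14) → C = 770
  (36, 0) → C = 1656
  (4, 8) → C = 624
The feasible region is unbounded (it extends along (0, 1), (1, 0)), but C strictly increases along every unbounded feasible direction, so there is no improving ray and the minimum is attained at a vertex.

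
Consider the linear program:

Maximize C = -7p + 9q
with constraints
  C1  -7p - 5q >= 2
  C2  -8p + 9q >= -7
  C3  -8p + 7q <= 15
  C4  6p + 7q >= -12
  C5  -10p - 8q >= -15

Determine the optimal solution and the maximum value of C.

p = -1, q = 1, maximum C = 16

Feasible corners and C = -7p + 9q:
  (17/103, -65/103) → C = -704/103
  (-1, 1) → C = 16
  (-59/110, -69/55) → C = -829/110
  (-27/14, -3/49) → C = 1269/98

At the optimal vertex, -7p - 5q = 2 and -8p + 7q = 15.
Solving simultaneously gives p = -1, q = 1.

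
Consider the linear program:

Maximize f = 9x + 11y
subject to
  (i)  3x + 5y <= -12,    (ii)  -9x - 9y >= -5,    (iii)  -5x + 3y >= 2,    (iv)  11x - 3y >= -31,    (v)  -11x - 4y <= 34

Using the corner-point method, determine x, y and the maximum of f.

x = -23/17, y = -27/17, maximum f = -504/17

The binding constraints are 3x + 5y = -12 and -5x + 3y = 2.
Solving simultaneously gives x = -23/17, y = -27/17.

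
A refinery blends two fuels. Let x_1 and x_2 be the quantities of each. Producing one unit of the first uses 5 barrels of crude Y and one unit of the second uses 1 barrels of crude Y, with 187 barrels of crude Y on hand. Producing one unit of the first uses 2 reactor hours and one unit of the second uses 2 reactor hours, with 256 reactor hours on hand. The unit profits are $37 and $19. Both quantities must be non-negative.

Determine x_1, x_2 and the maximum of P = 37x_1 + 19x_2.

Corner points and P = 37x_1 + 19x_2:
  (0, 0) → P = 0
  (0, 128) → P = 2432
  (187/5, 0) → P = 6919/5
  (59/4, 453/4) → P = 5395/2

At the optimal vertex, 5x_1 + x_2 = 187 and 2x_1 + 2x_2 = 256.
Solving simultaneously gives x_1 = 59/4, x_2 = 453/4.

x_1 = 59/4, x_2 = 453/4, maximum P = 5395/2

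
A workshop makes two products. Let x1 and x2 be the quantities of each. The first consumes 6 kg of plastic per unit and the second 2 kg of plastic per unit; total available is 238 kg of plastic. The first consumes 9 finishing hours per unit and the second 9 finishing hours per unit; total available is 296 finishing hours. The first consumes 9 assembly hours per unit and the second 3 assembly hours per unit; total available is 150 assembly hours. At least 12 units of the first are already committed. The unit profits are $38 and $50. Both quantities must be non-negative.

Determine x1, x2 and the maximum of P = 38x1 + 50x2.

Vertices and P = 38x1 + 50x2:
  (50/3, 0) → P = 1900/3
  (12, 0) → P = 456
  (12, 14) → P = 1156

The binding constraints are 9x1 + 3x2 = 150 and x1 = 12.
Solving simultaneously gives x1 = 12, x2 = 14.

x1 = 12, x2 = 14, maximum P = 1156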